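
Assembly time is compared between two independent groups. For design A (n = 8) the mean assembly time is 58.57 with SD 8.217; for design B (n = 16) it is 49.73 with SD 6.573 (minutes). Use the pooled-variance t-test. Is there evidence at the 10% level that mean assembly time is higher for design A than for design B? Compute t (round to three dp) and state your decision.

t = 2.860; reject H0

Let group 1 = design A, group 2 = design B. H0: μ_1 = μ_2; H1: μ_1 > μ_2 (two-sample pooled-variance t-test, right-tailed).
s_p² = [(8−1)·8.217² + (16−1)·6.573²]/(8+16−2) = 50.9408
t = (58.57 − 49.73)/√[50.9408·(1/8 + 1/16)] = 2.860
df = n₁ + n₂ − 2 = 22
p-value = P(T ≥ 2.860) ≈ 0.0045
Since p ≈ 0.0045 < α = 0.1, reject H0; the evidence is statistically significant.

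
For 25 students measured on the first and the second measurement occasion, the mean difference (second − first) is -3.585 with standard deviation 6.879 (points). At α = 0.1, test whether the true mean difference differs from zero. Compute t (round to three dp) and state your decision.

t = -2.606; reject H0

H0: μ_d = 0; H1: μ_d ≠ 0 (paired t-test on the differences, two-sided).
t = d̄/(s_d/√n) = -3.585/(6.879/√25) = -2.606
df = n − 1 = 24
Two-sided p-value ≈ 0.0155
Since p ≈ 0.0155 < α = 0.1, reject H0; the data support H1.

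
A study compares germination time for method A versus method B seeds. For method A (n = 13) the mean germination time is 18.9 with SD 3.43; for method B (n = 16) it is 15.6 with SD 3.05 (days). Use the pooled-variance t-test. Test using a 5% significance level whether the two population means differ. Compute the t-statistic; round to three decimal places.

Let group 1 = method A, group 2 = method B. H0: μ_1 = μ_2; H1: μ_1 ≠ μ_2 (two-sample pooled-variance t-test, two-sided).
s_p² = [(13−1)·3.43² + (16−1)·3.05²]/(13+16−2) = 10.3969
t = (18.9 − 15.6)/√[10.3969·(1/13 + 1/16)] = 2.741
df = n₁ + n₂ − 2 = 27
Two-sided p-value ≈ 0.0107
Since p ≈ 0.0107 < α = 0.05, reject H0; the data support H1.

2.741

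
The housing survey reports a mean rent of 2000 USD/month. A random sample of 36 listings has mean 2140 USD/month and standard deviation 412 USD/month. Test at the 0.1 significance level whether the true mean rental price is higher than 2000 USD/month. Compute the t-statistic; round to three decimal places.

H0: μ = 2000; H1: μ > 2000 (one-sample t-test, right-tailed).
t = (x̄ − μ₀)/(s/√n) = (2140 − 2000)/(412/√36) = 2.039
df = n − 1 = 35
p-value = P(T ≥ 2.039) ≈ 0.025
Since p ≈ 0.025 < α = 0.1, reject H0; the evidence is statistically significant.

2.039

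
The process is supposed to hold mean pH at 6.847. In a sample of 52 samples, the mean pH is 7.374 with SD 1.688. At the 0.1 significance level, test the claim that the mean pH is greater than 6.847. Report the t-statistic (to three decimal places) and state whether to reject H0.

H0: μ = 6.847; H1: μ > 6.847 (one-sample t-test, right-tailed).
t = (x̄ − μ₀)/(s/√n) = (7.374 − 6.847)/(1.688/√52) = 2.251
df = n − 1 = 51
p-value = P(T ≥ 2.251) ≈ 0.014
Since p ≈ 0.014 < α = 0.1, reject H0; the data support H1.

t = 2.251; reject H0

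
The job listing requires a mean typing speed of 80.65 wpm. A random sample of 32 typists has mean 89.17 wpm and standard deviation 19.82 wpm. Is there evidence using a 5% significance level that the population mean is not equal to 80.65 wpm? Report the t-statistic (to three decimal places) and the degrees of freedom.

H0: μ = 80.65; H1: μ ≠ 80.65 (one-sample t-test, two-sided).
t = (x̄ − μ₀)/(s/√n) = (89.17 − 80.65)/(19.82/√32) = 2.432
df = n − 1 = 31
Two-sided p-value ≈ 0.021
Since p ≈ 0.021 < α = 0.05, reject H0; the data support H1.

t = 2.432, df = 31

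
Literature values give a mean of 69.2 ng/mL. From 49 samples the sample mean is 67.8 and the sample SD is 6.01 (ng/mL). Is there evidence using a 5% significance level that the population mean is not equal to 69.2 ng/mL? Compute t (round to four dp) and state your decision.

t = -1.6306; fail to reject H0

H0: μ = 69.2; H1: μ ≠ 69.2 (one-sample t-test, two-sided).
t = (x̄ − μ₀)/(s/√n) = (67.8 − 69.2)/(6.01/√49) = -1.6306
df = n − 1 = 48
Two-sided p-value ≈ 0.110
Since p ≈ 0.110 > α = 0.05, fail to reject H0; the data do not provide sufficient evidence against H0.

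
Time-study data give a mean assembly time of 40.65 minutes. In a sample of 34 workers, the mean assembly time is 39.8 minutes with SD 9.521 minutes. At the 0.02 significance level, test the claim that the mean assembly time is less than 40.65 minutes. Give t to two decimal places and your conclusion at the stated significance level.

H0: μ = 40.65; H1: μ < 40.65 (one-sample t-test, left-tailed).
t = (x̄ − μ₀)/(s/√n) = (39.8 − 40.65)/(9.521/√34) = -0.52
df = n − 1 = 33
p-value = P(T ≤ -0.52) ≈ 0.3031
Since p ≈ 0.3031 > α = 0.02, fail to reject H0; the data do not provide sufficient evidence against H0.

t = -0.52; fail to reject H0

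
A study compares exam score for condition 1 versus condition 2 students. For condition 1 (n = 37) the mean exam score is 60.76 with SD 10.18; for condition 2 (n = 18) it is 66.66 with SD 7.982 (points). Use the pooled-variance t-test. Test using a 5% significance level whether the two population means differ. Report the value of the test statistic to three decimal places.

Let group 1 = condition 1, group 2 = condition 2. H0: μ_1 = μ_2; H1: μ_1 ≠ μ_2 (two-sample pooled-variance t-test, two-sided).
s_p² = [(37−1)·10.18² + (18−1)·7.982²]/(37+18−2) = 90.8278
t = (60.76 − 66.66)/√[90.8278·(1/37 + 1/18)] = -2.154
df = n₁ + n₂ − 2 = 53
Two-sided p-value ≈ 0.036
Since p ≈ 0.036 < α = 0.05, reject H0; the evidence is statistically significant.

-2.154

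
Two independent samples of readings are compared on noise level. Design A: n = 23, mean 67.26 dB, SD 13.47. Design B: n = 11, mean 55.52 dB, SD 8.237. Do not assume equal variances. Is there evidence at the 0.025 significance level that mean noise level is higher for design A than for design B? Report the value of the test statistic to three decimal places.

Let group 1 = design A, group 2 = design B. H0: μ_1 = μ_2; H1: μ_1 > μ_2 (Welch's two-sample t-test, right-tailed).
t = (x̄_1 − x̄_2)/√(s_1²/n_1 + s_2²/n_2) = (67.26 − 55.52)/√(13.47²/23 + 8.237²/11) = 3.131
Welch–Satterthwaite df ≈ 29.79
p-value = P(T ≥ 3.131) ≈ 0.002
Since p ≈ 0.002 < α = 0.025, reject H0; the evidence is statistically significant.

3.131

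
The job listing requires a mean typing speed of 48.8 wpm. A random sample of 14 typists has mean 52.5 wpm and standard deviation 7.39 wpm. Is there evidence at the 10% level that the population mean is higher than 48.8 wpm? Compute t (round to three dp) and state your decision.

H0: μ = 48.8; H1: μ > 48.8 (one-sample t-test, right-tailed).
t = (x̄ − μ₀)/(s/√n) = (52.5 − 48.8)/(7.39/√14) = 1.873
df = n − 1 = 13
p-value = P(T ≥ 1.873) ≈ 0.0418
Since p ≈ 0.0418 < α = 0.1, reject H0; the data support H1.

t = 1.873; reject H0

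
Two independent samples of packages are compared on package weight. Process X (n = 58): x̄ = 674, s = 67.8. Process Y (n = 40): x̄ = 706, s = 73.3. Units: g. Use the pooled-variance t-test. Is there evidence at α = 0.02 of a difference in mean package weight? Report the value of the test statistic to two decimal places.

-2.22

Let group 1 = process X, group 2 = process Y. H0: μ_1 = μ_2; H1: μ_1 ≠ μ_2 (two-sample pooled-variance t-test, two-sided).
s_p² = [(58−1)·67.8² + (40−1)·73.3²]/(58+40−2) = 4912.11
t = (674 − 706)/√[4912.11·(1/58 + 1/40)] = -2.22
df = n₁ + n₂ − 2 = 96
Two-sided p-value ≈ 0.029
Since p ≈ 0.029 > α = 0.02, fail to reject H0; the evidence is not statistically significant.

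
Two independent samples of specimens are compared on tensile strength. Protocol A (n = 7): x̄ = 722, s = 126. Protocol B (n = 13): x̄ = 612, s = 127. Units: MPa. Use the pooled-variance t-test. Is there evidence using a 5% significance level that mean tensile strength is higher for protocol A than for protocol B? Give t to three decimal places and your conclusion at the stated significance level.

t = 1.852; reject H0

Let group 1 = protocol A, group 2 = protocol B. H0: μ_1 = μ_2; H1: μ_1 > μ_2 (two-sample pooled-variance t-test, right-tailed).
s_p² = [(7−1)·126² + (13−1)·127²]/(7+13−2) = 16044.7
t = (722 − 612)/√[16044.7·(1/7 + 1/13)] = 1.852
df = n₁ + n₂ − 2 = 18
p-value = P(T ≥ 1.852) ≈ 0.0402
Since p ≈ 0.0402 < α = 0.05, reject H0; the evidence is statistically significant.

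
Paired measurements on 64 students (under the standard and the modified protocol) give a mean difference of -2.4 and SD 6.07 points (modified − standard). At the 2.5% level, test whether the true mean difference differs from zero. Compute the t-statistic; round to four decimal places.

H0: μ_d = 0; H1: μ_d ≠ 0 (paired t-test on the differences, two-sided).
t = d̄/(s_d/√n) = -2.4/(6.07/√64) = -3.1631
df = n − 1 = 63
Two-sided p-value ≈ 0.002
Since p ≈ 0.002 < α = 0.025, reject H0; the data support H1.

-3.1631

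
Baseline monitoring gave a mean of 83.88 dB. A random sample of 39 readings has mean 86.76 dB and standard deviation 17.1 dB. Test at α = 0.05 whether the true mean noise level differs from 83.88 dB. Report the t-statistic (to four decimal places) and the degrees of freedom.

H0: μ = 83.88; H1: μ ≠ 83.88 (one-sample t-test, two-sided).
t = (x̄ − μ₀)/(s/√n) = (86.76 − 83.88)/(17.1/√39) = 1.0518
df = n − 1 = 38
Two-sided p-value ≈ 0.2995
Since p ≈ 0.2995 > α = 0.05, fail to reject H0; the evidence is not statistically significant.

t = 1.0518, df = 38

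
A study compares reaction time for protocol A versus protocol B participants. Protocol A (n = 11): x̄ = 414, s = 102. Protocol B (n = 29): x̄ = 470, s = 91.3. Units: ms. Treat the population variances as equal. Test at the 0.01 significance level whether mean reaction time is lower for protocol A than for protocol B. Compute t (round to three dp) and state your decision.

t = -1.678; fail to reject H0

Let group 1 = protocol A, group 2 = protocol B. H0: μ_1 = μ_2; H1: μ_1 < μ_2 (two-sample pooled-variance t-test, left-tailed).
s_p² = [(11−1)·102² + (29−1)·91.3²]/(11+29−2) = 8879.98
t = (414 − 470)/√[8879.98·(1/11 + 1/29)] = -1.678
df = n₁ + n₂ − 2 = 38
p-value = P(T ≤ -1.678) ≈ 0.051
Since p ≈ 0.051 > α = 0.01, fail to reject H0; the data do not provide sufficient evidence against H0.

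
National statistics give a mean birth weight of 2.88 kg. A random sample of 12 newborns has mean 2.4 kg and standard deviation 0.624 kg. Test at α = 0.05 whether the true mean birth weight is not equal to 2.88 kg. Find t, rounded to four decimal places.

-2.6647

H0: μ = 2.88; H1: μ ≠ 2.88 (one-sample t-test, two-sided).
t = (x̄ − μ₀)/(s/√n) = (2.4 − 2.88)/(0.624/√12) = -2.6647
df = n − 1 = 11
Two-sided p-value ≈ 0.022
Since p ≈ 0.022 < α = 0.05, reject H0; the evidence is statistically significant.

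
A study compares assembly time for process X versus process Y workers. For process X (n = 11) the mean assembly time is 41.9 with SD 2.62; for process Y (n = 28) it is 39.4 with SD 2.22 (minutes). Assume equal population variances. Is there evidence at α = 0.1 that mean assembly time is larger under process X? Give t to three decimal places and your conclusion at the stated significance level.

Let group 1 = process X, group 2 = process Y. H0: μ_1 = μ_2; H1: μ_1 > μ_2 (two-sample pooled-variance t-test, right-tailed).
s_p² = [(11−1)·2.62² + (28−1)·2.22²]/(11+28−2) = 5.45164
t = (41.9 − 39.4)/√[5.45164·(1/11 + 1/28)] = 3.009
df = n₁ + n₂ − 2 = 37
p-value = P(T ≥ 3.009) ≈ 0.002
Since p ≈ 0.002 < α = 0.1, reject H0; the evidence is statistically significant.

t = 3.009; reject H0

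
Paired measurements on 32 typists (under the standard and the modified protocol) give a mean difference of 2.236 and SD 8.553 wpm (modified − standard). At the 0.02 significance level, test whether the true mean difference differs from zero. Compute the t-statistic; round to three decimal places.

H0: μ_d = 0; H1: μ_d ≠ 0 (paired t-test on the differences, two-sided).
t = d̄/(s_d/√n) = 2.236/(8.553/√32) = 1.479
df = n − 1 = 31
Two-sided p-value ≈ 0.149
Since p ≈ 0.149 > α = 0.02, fail to reject H0; the data do not provide sufficient evidence against H0.

1.479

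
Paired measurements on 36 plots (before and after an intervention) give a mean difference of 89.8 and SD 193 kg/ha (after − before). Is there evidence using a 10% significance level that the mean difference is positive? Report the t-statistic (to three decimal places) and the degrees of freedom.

H0: μ_d = 0; H1: μ_d > 0 (paired t-test on the differences, right-tailed).
t = d̄/(s_d/√n) = 89.8/(193/√36) = 2.792
df = n − 1 = 35
p-value = P(T ≥ 2.792) ≈ 0.0042
Since p ≈ 0.0042 < α = 0.1, reject H0; the evidence is statistically significant.

t = 2.792, df = 35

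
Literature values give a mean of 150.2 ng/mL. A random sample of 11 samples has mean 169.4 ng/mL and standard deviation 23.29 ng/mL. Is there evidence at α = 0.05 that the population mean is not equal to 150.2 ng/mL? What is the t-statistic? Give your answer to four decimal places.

2.7342

H0: μ = 150.2; H1: μ ≠ 150.2 (one-sample t-test, two-sided).
t = (x̄ − μ₀)/(s/√n) = (169.4 − 150.2)/(23.29/√11) = 2.7342
df = n − 1 = 10
Two-sided p-value ≈ 0.0210
Since p ≈ 0.0210 < α = 0.05, reject H0; the evidence is statistically significant.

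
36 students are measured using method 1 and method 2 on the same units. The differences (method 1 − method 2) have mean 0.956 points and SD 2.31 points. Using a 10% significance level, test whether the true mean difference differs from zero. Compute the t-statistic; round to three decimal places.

2.483

H0: μ_d = 0; H1: μ_d ≠ 0 (paired t-test on the differences, two-sided).
t = d̄/(s_d/√n) = 0.956/(2.31/√36) = 2.483
df = n − 1 = 35
Two-sided p-value ≈ 0.018
Since p ≈ 0.018 < α = 0.1, reject H0; the evidence is statistically significant.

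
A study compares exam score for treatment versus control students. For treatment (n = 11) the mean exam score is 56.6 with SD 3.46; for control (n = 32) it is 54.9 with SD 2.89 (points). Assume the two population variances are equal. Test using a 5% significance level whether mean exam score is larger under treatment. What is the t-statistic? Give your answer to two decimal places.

1.60

Let group 1 = treatment, group 2 = control. H0: μ_1 = μ_2; H1: μ_1 > μ_2 (two-sample pooled-variance t-test, right-tailed).
s_p² = [(11−1)·3.46² + (32−1)·2.89²]/(11+32−2) = 9.2349
t = (56.6 − 54.9)/√[9.2349·(1/11 + 1/32)] = 1.60
df = n₁ + n₂ − 2 = 41
p-value = P(T ≥ 1.60) ≈ 0.059
Since p ≈ 0.059 > α = 0.05, fail to reject H0; the evidence is not statistically significant.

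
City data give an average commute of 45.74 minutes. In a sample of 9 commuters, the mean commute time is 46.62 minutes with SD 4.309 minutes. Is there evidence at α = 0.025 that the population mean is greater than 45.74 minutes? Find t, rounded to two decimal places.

0.61

H0: μ = 45.74; H1: μ > 45.74 (one-sample t-test, right-tailed).
t = (x̄ − μ₀)/(s/√n) = (46.62 − 45.74)/(4.309/√9) = 0.61
df = n − 1 = 8
p-value = P(T ≥ 0.61) ≈ 0.2786
Since p ≈ 0.2786 > α = 0.025, fail to reject H0; the evidence is not statistically significant.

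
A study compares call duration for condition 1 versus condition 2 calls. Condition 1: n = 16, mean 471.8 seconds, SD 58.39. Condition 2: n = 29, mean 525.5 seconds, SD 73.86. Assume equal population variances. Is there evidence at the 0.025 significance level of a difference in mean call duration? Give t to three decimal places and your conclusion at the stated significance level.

t = -2.504; reject H0

Let group 1 = condition 1, group 2 = condition 2. H0: μ_1 = μ_2; H1: μ_1 ≠ μ_2 (two-sample pooled-variance t-test, two-sided).
s_p² = [(16−1)·58.39² + (29−1)·73.86²]/(16+29−2) = 4741.61
t = (471.8 − 525.5)/√[4741.61·(1/16 + 1/29)] = -2.504
df = n₁ + n₂ − 2 = 43
Two-sided p-value ≈ 0.016
Since p ≈ 0.016 < α = 0.025, reject H0; the evidence is statistically significant.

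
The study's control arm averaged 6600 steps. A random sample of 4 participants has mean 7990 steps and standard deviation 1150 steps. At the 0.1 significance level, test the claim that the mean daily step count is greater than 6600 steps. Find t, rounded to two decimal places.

2.42

H0: μ = 6600; H1: μ > 6600 (one-sample t-test, right-tailed).
t = (x̄ − μ₀)/(s/√n) = (7990 − 6600)/(1150/√4) = 2.42
df = n − 1 = 3
p-value = P(T ≥ 2.42) ≈ 0.0472
Since p ≈ 0.0472 < α = 0.1, reject H0; the evidence is statistically significant.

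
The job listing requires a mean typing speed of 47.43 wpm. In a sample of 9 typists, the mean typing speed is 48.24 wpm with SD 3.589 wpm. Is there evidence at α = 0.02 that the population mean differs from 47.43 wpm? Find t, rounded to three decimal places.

0.677

H0: μ = 47.43; H1: μ ≠ 47.43 (one-sample t-test, two-sided).
t = (x̄ − μ₀)/(s/√n) = (48.24 − 47.43)/(3.589/√9) = 0.677
df = n − 1 = 8
Two-sided p-value ≈ 0.5175
Since p ≈ 0.5175 > α = 0.02, fail to reject H0; the evidence is not statistically significant.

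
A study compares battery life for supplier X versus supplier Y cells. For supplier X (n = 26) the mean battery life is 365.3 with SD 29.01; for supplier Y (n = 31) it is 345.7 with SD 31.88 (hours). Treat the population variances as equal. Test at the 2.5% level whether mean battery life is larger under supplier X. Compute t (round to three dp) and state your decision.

t = 2.408; reject H0

Let group 1 = supplier X, group 2 = supplier Y. H0: μ_1 = μ_2; H1: μ_1 > μ_2 (two-sample pooled-variance t-test, right-tailed).
s_p² = [(26−1)·29.01² + (31−1)·31.88²]/(26+31−2) = 936.901
t = (365.3 − 345.7)/√[936.901·(1/26 + 1/31)] = 2.408
df = n₁ + n₂ − 2 = 55
p-value = P(T ≥ 2.408) ≈ 0.0097
Since p ≈ 0.0097 < α = 0.025, reject H0; the evidence is statistically significant.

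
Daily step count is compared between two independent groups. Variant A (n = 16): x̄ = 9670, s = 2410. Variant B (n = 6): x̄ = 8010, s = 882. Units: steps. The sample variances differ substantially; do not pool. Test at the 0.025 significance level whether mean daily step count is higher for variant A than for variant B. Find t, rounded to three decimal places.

Let group 1 = variant A, group 2 = variant B. H0: μ_1 = μ_2; H1: μ_1 > μ_2 (Welch's two-sample t-test, right-tailed).
t = (x̄_1 − x̄_2)/√(s_1²/n_1 + s_2²/n_2) = (9670 − 8010)/√(2410²/16 + 882²/6) = 2.365
Welch–Satterthwaite df ≈ 19.98
p-value = P(T ≥ 2.365) ≈ 0.014
Since p ≈ 0.014 < α = 0.025, reject H0; the data support H1.

2.365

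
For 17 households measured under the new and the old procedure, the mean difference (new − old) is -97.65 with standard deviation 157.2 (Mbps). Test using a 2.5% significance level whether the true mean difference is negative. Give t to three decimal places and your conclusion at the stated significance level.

H0: μ_d = 0; H1: μ_d < 0 (paired t-test on the differences, left-tailed).
t = d̄/(s_d/√n) = -97.65/(157.2/√17) = -2.561
df = n − 1 = 16
p-value = P(T ≤ -2.561) ≈ 0.010
Since p ≈ 0.010 < α = 0.025, reject H0; the evidence is statistically significant.

t = -2.561; reject H0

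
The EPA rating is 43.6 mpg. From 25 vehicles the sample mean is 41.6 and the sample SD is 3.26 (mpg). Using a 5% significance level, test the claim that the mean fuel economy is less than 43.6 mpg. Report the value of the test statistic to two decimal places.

-3.07

H0: μ = 43.6; H1: μ < 43.6 (one-sample t-test, left-tailed).
t = (x̄ − μ₀)/(s/√n) = (41.6 − 43.6)/(3.26/√25) = -3.07
df = n − 1 = 24
p-value = P(T ≤ -3.07) ≈ 0.0026
Since p ≈ 0.0026 < α = 0.05, reject H0; the data support H1.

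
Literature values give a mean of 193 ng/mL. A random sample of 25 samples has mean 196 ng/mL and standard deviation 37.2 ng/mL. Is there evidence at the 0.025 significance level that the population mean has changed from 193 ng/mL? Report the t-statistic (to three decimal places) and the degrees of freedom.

H0: μ = 193; H1: μ ≠ 193 (one-sample t-test, two-sided).
t = (x̄ − μ₀)/(s/√n) = (196 − 193)/(37.2/√25) = 0.403
df = n − 1 = 24
Two-sided p-value ≈ 0.6904
Since p ≈ 0.6904 > α = 0.025, fail to reject H0; the data do not provide sufficient evidence against H0.

t = 0.403, df = 24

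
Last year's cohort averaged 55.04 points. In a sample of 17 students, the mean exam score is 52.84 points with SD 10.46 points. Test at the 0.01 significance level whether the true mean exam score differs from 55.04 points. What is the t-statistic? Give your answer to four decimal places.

-0.8672

H0: μ = 55.04; H1: μ ≠ 55.04 (one-sample t-test, two-sided).
t = (x̄ − μ₀)/(s/√n) = (52.84 − 55.04)/(10.46/√17) = -0.8672
df = n − 1 = 16
Two-sided p-value ≈ 0.3987
Since p ≈ 0.3987 > α = 0.01, fail to reject H0; the data do not provide sufficient evidence against H0.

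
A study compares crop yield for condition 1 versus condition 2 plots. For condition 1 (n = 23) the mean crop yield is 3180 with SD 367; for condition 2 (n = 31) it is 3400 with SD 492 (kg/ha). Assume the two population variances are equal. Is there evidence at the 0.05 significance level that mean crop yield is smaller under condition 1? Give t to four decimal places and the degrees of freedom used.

t = -1.8028, df = 52

Let group 1 = condition 1, group 2 = condition 2. H0: μ_1 = μ_2; H1: μ_1 < μ_2 (two-sample pooled-variance t-test, left-tailed).
s_p² = [(23−1)·367² + (31−1)·492²]/(23+31−2) = 196636
t = (3180 − 3400)/√[196636·(1/23 + 1/31)] = -1.8028
df = n₁ + n₂ − 2 = 52
p-value = P(T ≤ -1.8028) ≈ 0.039
Since p ≈ 0.039 < α = 0.05, reject H0; the evidence is statistically significant.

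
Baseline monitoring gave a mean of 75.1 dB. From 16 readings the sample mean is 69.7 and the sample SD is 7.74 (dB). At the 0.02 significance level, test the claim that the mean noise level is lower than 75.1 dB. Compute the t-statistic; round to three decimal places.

H0: μ = 75.1; H1: μ < 75.1 (one-sample t-test, left-tailed).
t = (x̄ − μ₀)/(s/√n) = (69.7 − 75.1)/(7.74/√16) = -2.791
df = n − 1 = 15
p-value = P(T ≤ -2.791) ≈ 0.007
Since p ≈ 0.007 < α = 0.02, reject H0; the data support H1.

-2.791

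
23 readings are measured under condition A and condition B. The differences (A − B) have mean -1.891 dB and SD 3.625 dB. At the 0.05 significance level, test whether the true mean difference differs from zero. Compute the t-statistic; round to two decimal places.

-2.50

H0: μ_d = 0; H1: μ_d ≠ 0 (paired t-test on the differences, two-sided).
t = d̄/(s_d/√n) = -1.891/(3.625/√23) = -2.50
df = n − 1 = 22
Two-sided p-value ≈ 0.0203
Since p ≈ 0.0203 < α = 0.05, reject H0; the data support H1.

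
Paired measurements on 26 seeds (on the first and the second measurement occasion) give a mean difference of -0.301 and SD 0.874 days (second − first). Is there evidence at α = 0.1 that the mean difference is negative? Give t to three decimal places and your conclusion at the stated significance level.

H0: μ_d = 0; H1: μ_d < 0 (paired t-test on the differences, left-tailed).
t = d̄/(s_d/√n) = -0.301/(0.874/√26) = -1.756
df = n − 1 = 25
p-value = P(T ≤ -1.756) ≈ 0.046
Since p ≈ 0.046 < α = 0.1, reject H0; the evidence is statistically significant.

t = -1.756; reject H0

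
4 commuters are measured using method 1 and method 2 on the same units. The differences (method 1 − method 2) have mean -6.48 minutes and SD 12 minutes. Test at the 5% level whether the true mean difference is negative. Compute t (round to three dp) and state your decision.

H0: μ_d = 0; H1: μ_d < 0 (paired t-test on the differences, left-tailed).
t = d̄/(s_d/√n) = -6.48/(12/√4) = -1.080
df = n − 1 = 3
p-value = P(T ≤ -1.080) ≈ 0.180
Since p ≈ 0.180 > α = 0.05, fail to reject H0; the data do not provide sufficient evidence against H0.

t = -1.080; fail to reject H0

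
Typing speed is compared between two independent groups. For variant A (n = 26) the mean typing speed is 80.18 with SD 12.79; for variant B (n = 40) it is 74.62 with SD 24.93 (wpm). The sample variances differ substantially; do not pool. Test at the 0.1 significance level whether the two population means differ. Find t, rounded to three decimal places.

1.190

Let group 1 = variant A, group 2 = variant B. H0: μ_1 = μ_2; H1: μ_1 ≠ μ_2 (Welch's two-sample t-test, two-sided).
t = (x̄_1 − x̄_2)/√(s_1²/n_1 + s_2²/n_2) = (80.18 − 74.62)/√(12.79²/26 + 24.93²/40) = 1.190
Welch–Satterthwaite df ≈ 61.30
Two-sided p-value ≈ 0.2386
Since p ≈ 0.2386 > α = 0.1, fail to reject H0; the data do not provide sufficient evidence against H0.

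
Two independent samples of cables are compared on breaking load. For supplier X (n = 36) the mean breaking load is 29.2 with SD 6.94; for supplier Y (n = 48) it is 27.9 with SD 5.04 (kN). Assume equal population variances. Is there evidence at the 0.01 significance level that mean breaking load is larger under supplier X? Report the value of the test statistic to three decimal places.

0.995

Let group 1 = supplier X, group 2 = supplier Y. H0: μ_1 = μ_2; H1: μ_1 > μ_2 (two-sample pooled-variance t-test, right-tailed).
s_p² = [(36−1)·6.94² + (48−1)·5.04²]/(36+48−2) = 35.1171
t = (29.2 − 27.9)/√[35.1171·(1/36 + 1/48)] = 0.995
df = n₁ + n₂ − 2 = 82
p-value = P(T ≥ 0.995) ≈ 0.161
Since p ≈ 0.161 > α = 0.01, fail to reject H0; the data do not provide sufficient evidence against H0.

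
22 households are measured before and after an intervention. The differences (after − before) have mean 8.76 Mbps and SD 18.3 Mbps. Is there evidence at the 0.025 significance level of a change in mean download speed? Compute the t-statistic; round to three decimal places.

H0: μ_d = 0; H1: μ_d ≠ 0 (paired t-test on the differences, two-sided).
t = d̄/(s_d/√n) = 8.76/(18.3/√22) = 2.245
df = n − 1 = 21
Two-sided p-value ≈ 0.0356
Since p ≈ 0.0356 > α = 0.025, fail to reject H0; the data do not provide sufficient evidence against H0.

2.245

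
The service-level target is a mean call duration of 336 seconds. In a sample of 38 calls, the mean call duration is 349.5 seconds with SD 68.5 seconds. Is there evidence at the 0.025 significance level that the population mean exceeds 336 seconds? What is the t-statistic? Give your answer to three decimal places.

1.215

H0: μ = 336; H1: μ > 336 (one-sample t-test, right-tailed).
t = (x̄ − μ₀)/(s/√n) = (349.5 − 336)/(68.5/√38) = 1.215
df = n − 1 = 37
p-value = P(T ≥ 1.215) ≈ 0.1161
Since p ≈ 0.1161 > α = 0.025, fail to reject H0; the evidence is not statistically significant.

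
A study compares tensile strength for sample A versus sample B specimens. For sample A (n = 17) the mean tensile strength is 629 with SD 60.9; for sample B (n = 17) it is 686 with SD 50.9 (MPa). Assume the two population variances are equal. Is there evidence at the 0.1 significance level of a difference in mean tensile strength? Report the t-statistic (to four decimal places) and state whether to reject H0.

t = -2.9610; reject H0

Let group 1 = sample A, group 2 = sample B. H0: μ_1 = μ_2; H1: μ_1 ≠ μ_2 (two-sample pooled-variance t-test, two-sided).
s_p² = [(17−1)·60.9² + (17−1)·50.9²]/(17+17−2) = 3149.81
t = (629 − 686)/√[3149.81·(1/17 + 1/17)] = -2.9610
df = n₁ + n₂ − 2 = 32
Two-sided p-value ≈ 0.0057
Since p ≈ 0.0057 < α = 0.1, reject H0; the evidence is statistically significant.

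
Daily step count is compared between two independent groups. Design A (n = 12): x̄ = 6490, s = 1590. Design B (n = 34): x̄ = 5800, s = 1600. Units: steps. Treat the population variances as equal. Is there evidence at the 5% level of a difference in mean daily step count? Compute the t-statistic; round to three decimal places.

1.286

Let group 1 = design A, group 2 = design B. H0: μ_1 = μ_2; H1: μ_1 ≠ μ_2 (two-sample pooled-variance t-test, two-sided).
s_p² = [(12−1)·1590² + (34−1)·1600²]/(12+34−2) = 2552020
t = (6490 − 5800)/√[2552020·(1/12 + 1/34)] = 1.286
df = n₁ + n₂ − 2 = 44
Two-sided p-value ≈ 0.2050
Since p ≈ 0.2050 > α = 0.05, fail to reject H0; the evidence is not statistically significant.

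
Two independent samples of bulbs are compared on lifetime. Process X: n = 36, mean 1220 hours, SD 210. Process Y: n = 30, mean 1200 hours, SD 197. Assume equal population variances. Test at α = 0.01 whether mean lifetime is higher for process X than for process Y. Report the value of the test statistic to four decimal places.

Let group 1 = process X, group 2 = process Y. H0: μ_1 = μ_2; H1: μ_1 > μ_2 (two-sample pooled-variance t-test, right-tailed).
s_p² = [(36−1)·210² + (30−1)·197²]/(36+30−2) = 41702.5
t = (1220 − 1200)/√[41702.5·(1/36 + 1/30)] = 0.3962
df = n₁ + n₂ − 2 = 64
p-value = P(T ≥ 0.3962) ≈ 0.3466
Since p ≈ 0.3466 > α = 0.01, fail to reject H0; the data do not provide sufficient evidence against H0.

0.3962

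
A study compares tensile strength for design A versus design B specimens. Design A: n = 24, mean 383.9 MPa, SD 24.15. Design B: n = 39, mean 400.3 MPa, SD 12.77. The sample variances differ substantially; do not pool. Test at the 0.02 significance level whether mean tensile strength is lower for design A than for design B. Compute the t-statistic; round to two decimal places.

Let group 1 = design A, group 2 = design B. H0: μ_1 = μ_2; H1: μ_1 < μ_2 (Welch's two-sample t-test, left-tailed).
t = (x̄_1 − x̄_2)/√(s_1²/n_1 + s_2²/n_2) = (383.9 − 400.3)/√(24.15²/24 + 12.77²/39) = -3.07
Welch–Satterthwaite df ≈ 31.04
p-value = P(T ≤ -3.07) ≈ 0.002
Since p ≈ 0.002 < α = 0.02, reject H0; the evidence is statistically significant.

-3.07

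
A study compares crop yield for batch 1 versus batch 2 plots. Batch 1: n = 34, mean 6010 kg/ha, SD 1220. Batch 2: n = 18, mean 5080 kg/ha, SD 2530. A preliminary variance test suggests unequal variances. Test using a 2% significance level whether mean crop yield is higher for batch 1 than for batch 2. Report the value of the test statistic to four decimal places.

Let group 1 = batch 1, group 2 = batch 2. H0: μ_1 = μ_2; H1: μ_1 > μ_2 (Welch's two-sample t-test, right-tailed).
t = (x̄_1 − x̄_2)/√(s_1²/n_1 + s_2²/n_2) = (6010 − 5080)/√(1220²/34 + 2530²/18) = 1.4716
Welch–Satterthwaite df ≈ 21.28
p-value = P(T ≥ 1.4716) ≈ 0.0779
Since p ≈ 0.0779 > α = 0.02, fail to reject H0; the evidence is not statistically significant.

1.4716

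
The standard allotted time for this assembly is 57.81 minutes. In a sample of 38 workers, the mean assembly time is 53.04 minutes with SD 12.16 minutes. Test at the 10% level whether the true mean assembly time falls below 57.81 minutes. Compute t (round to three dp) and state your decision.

H0: μ = 57.81; H1: μ < 57.81 (one-sample t-test, left-tailed).
t = (x̄ − μ₀)/(s/√n) = (53.04 − 57.81)/(12.16/√38) = -2.418
df = n − 1 = 37
p-value = P(T ≤ -2.418) ≈ 0.010
Since p ≈ 0.010 < α = 0.1, reject H0; the data support H1.

t = -2.418; reject H0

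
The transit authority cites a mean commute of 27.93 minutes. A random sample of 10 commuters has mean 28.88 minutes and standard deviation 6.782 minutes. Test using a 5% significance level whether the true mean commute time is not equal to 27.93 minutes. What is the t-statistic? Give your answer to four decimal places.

0.4430

H0: μ = 27.93; H1: μ ≠ 27.93 (one-sample t-test, two-sided).
t = (x̄ − μ₀)/(s/√n) = (28.88 − 27.93)/(6.782/√10) = 0.4430
df = n − 1 = 9
Two-sided p-value ≈ 0.6682
Since p ≈ 0.6682 > α = 0.05, fail to reject H0; the evidence is not statistically significant.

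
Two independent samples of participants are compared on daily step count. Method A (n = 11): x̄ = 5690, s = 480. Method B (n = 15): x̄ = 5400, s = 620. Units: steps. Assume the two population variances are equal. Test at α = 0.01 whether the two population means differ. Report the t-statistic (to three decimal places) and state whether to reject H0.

t = 1.291; fail to reject H0

Let group 1 = method A, group 2 = method B. H0: μ_1 = μ_2; H1: μ_1 ≠ μ_2 (two-sample pooled-variance t-test, two-sided).
s_p² = [(11−1)·480² + (15−1)·620²]/(11+15−2) = 320233
t = (5690 − 5400)/√[320233·(1/11 + 1/15)] = 1.291
df = n₁ + n₂ − 2 = 24
Two-sided p-value ≈ 0.2090
Since p ≈ 0.2090 > α = 0.01, fail to reject H0; the evidence is not statistically significant.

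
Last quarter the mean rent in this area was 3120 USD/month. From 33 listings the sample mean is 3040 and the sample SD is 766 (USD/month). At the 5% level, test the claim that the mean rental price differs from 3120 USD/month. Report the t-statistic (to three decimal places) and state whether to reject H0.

H0: μ = 3120; H1: μ ≠ 3120 (one-sample t-test, two-sided).
t = (x̄ − μ₀)/(s/√n) = (3040 − 3120)/(766/√33) = -0.600
df = n − 1 = 32
Two-sided p-value ≈ 0.5528
Since p ≈ 0.5528 > α = 0.05, fail to reject H0; the evidence is not statistically significant.

t = -0.600; fail to reject H0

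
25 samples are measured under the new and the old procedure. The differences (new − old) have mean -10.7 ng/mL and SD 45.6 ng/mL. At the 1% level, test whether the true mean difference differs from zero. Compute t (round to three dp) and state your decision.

H0: μ_d = 0; H1: μ_d ≠ 0 (paired t-test on the differences, two-sided).
t = d̄/(s_d/√n) = -10.7/(45.6/√25) = -1.173
df = n − 1 = 24
Two-sided p-value ≈ 0.2522
Since p ≈ 0.2522 > α = 0.01, fail to reject H0; the evidence is not statistically significant.

t = -1.173; fail to reject H0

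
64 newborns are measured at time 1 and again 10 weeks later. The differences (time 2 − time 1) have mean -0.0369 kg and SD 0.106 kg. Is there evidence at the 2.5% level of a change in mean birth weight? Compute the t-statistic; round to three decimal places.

-2.785

H0: μ_d = 0; H1: μ_d ≠ 0 (paired t-test on the differences, two-sided).
t = d̄/(s_d/√n) = -0.0369/(0.106/√64) = -2.785
df = n − 1 = 63
Two-sided p-value ≈ 0.007
Since p ≈ 0.007 < α = 0.025, reject H0; the data support H1.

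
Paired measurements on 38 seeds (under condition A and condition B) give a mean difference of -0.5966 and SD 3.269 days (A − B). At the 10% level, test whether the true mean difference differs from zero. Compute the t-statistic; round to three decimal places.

-1.125

H0: μ_d = 0; H1: μ_d ≠ 0 (paired t-test on the differences, two-sided).
t = d̄/(s_d/√n) = -0.5966/(3.269/√38) = -1.125
df = n − 1 = 37
Two-sided p-value ≈ 0.2678
Since p ≈ 0.2678 > α = 0.1, fail to reject H0; the data do not provide sufficient evidence against H0.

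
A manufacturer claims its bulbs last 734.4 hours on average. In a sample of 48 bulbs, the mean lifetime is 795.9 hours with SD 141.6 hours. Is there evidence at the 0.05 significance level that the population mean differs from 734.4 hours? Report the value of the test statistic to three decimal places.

3.009

H0: μ = 734.4; H1: μ ≠ 734.4 (one-sample t-test, two-sided).
t = (x̄ − μ₀)/(s/√n) = (795.9 − 734.4)/(141.6/√48) = 3.009
df = n − 1 = 47
Two-sided p-value ≈ 0.004
Since p ≈ 0.004 < α = 0.05, reject H0; the evidence is statistically significant.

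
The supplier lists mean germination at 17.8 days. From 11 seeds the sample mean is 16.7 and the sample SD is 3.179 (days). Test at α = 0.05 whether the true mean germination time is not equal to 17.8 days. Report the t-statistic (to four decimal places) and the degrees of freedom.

t = -1.1476, df = 10

H0: μ = 17.8; H1: μ ≠ 17.8 (one-sample t-test, two-sided).
t = (x̄ − μ₀)/(s/√n) = (16.7 − 17.8)/(3.179/√11) = -1.1476
df = n − 1 = 10
Two-sided p-value ≈ 0.278
Since p ≈ 0.278 > α = 0.05, fail to reject H0; the data do not provide sufficient evidence against H0.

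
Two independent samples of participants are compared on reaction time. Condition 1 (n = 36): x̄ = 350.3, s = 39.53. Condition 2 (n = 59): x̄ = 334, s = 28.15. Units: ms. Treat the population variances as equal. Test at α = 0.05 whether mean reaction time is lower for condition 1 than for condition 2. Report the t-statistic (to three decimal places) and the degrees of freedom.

Let group 1 = condition 1, group 2 = condition 2. H0: μ_1 = μ_2; H1: μ_1 < μ_2 (two-sample pooled-variance t-test, left-tailed).
s_p² = [(36−1)·39.53² + (59−1)·28.15²]/(36+59−2) = 1082.28
t = (350.3 − 334)/√[1082.28·(1/36 + 1/59)] = 2.343
df = n₁ + n₂ − 2 = 93
p-value = P(T ≤ 2.343) ≈ 0.9894
Since p ≈ 0.9894 > α = 0.05, fail to reject H0; the data do not provide sufficient evidence against H0.

t = 2.343, df = 93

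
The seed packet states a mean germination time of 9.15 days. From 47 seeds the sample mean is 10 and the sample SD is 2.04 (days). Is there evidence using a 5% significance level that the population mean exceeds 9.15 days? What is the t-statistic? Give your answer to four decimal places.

H0: μ = 9.15; H1: μ > 9.15 (one-sample t-test, right-tailed).
t = (x̄ − μ₀)/(s/√n) = (10 − 9.15)/(2.04/√47) = 2.8565
df = n − 1 = 46
p-value = P(T ≥ 2.8565) ≈ 0.0032
Since p ≈ 0.0032 < α = 0.05, reject H0; the evidence is statistically significant.

2.8565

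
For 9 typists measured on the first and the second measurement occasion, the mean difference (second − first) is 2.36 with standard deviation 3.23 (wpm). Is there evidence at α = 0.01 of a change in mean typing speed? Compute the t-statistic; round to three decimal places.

H0: μ_d = 0; H1: μ_d ≠ 0 (paired t-test on the differences, two-sided).
t = d̄/(s_d/√n) = 2.36/(3.23/√9) = 2.192
df = n − 1 = 8
Two-sided p-value ≈ 0.0597
Since p ≈ 0.0597 > α = 0.01, fail to reject H0; the evidence is not statistically significant.

2.192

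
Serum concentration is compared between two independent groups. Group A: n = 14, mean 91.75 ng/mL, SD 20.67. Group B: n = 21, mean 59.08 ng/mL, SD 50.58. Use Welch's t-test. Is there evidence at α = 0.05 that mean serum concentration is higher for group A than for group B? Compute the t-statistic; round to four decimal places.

Let group 1 = group A, group 2 = group B. H0: μ_1 = μ_2; H1: μ_1 > μ_2 (Welch's two-sample t-test, right-tailed).
t = (x̄_1 − x̄_2)/√(s_1²/n_1 + s_2²/n_2) = (91.75 − 59.08)/√(20.67²/14 + 50.58²/21) = 2.6469
Welch–Satterthwaite df ≈ 28.52
p-value = P(T ≥ 2.6469) ≈ 0.007
Since p ≈ 0.007 < α = 0.05, reject H0; the evidence is statistically significant.

2.6469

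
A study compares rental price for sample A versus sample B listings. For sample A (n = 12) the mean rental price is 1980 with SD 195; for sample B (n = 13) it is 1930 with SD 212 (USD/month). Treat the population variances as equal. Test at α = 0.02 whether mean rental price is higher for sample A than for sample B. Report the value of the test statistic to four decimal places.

Let group 1 = sample A, group 2 = sample B. H0: μ_1 = μ_2; H1: μ_1 > μ_2 (two-sample pooled-variance t-test, right-tailed).
s_p² = [(12−1)·195² + (13−1)·212²]/(12+13−2) = 41634.9
t = (1980 − 1930)/√[41634.9·(1/12 + 1/13)] = 0.6121
df = n₁ + n₂ − 2 = 23
p-value = P(T ≥ 0.6121) ≈ 0.273
Since p ≈ 0.273 > α = 0.02, fail to reject H0; the data do not provide sufficient evidence against H0.

0.6121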